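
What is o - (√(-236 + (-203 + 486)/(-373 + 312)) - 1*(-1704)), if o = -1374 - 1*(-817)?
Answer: -2261 - 3*I*√99491/61 ≈ -2261.0 - 15.513*I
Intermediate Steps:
o = -557 (o = -1374 + 817 = -557)
o - (√(-236 + (-203 + 486)/(-373 + 312)) - 1*(-1704)) = -557 - (√(-236 + (-203 + 486)/(-373 + 312)) - 1*(-1704)) = -557 - (√(-236 + 283/(-61)) + 1704) = -557 - (√(-236 + 283*(-1/61)) + 1704) = -557 - (√(-236 - 283/61) + 1704) = -557 - (√(-14679/61) + 1704) = -557 - (3*I*√99491/61 + 1704) = -557 - (1704 + 3*I*√99491/61) = -557 + (-1704 - 3*I*√99491/61) = -2261 - 3*I*√99491/61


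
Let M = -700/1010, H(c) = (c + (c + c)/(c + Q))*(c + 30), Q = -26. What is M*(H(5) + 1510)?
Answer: -350350/303 ≈ -1156.3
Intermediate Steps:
H(c) = (30 + c)*(c + 2*c/(-26 + c)) (H(c) = (c + (c + c)/(c - 26))*(c + 30) = (c + (2*c)/(-26 + c))*(30 + c) = (c + 2*c/(-26 + c))*(30 + c) = (30 + c)*(c + 2*c/(-26 + c)))
M = -70/101 (M = -700*1/1010 = -70/101 ≈ -0.69307)
M*(H(5) + 1510) = -70*(5*(-720 + 5**2 + 6*5)/(-26 + 5) + 1510)/101 = -70*(5*(-720 + 25 + 30)/(-21) + 1510)/101 = -70*(5*(-1/21)*(-665) + 1510)/101 = -70*(475/3 + 1510)/101 = -70/101*5005/3 = -350350/303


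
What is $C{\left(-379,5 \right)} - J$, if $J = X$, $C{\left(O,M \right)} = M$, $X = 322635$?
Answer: $-322630$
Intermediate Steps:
$J = 322635$
$C{\left(-379,5 \right)} - J = 5 - 322635 = -322630$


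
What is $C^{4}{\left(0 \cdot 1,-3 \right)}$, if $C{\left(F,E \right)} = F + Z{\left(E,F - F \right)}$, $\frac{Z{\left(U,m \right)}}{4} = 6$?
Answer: $331776$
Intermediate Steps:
$Z{\left(U,m \right)} = 24$ ($Z{\left(U,m \right)} = 4 \cdot 6 = 24$)
$C{\left(F,E \right)} = 24 + F$ ($C{\left(F,E \right)} = F + 24 = 24 + F$)
$C^{4}{\left(0 \cdot 1,-3 \right)} = \left(24 + 0 \cdot 1\right)^{4} = \left(24 + 0\right)^{4} = 24^{4} = 331776$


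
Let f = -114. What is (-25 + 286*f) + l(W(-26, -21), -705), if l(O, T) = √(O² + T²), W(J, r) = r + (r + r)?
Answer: -32629 + 3*√55666 ≈ -31921.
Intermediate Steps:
W(J, r) = 3*r (W(J, r) = r + 2*r = 3*r)
(-25 + 286*f) + l(W(-26, -21), -705) = (-25 + 286*(-114)) + √((3*(-21))² + (-705)²) = (-25 - 32604) + √((-63)² + 497025) = -32629 + √(3969 + 497025) = -32629 + √500994 = -32629 + 3*√55666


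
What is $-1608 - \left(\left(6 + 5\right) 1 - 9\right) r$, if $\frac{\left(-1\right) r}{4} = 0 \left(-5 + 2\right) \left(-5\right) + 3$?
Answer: $-1584$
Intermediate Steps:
$r = -12$ ($r = - 4 \left(0 \left(-5 + 2\right) \left(-5\right) + 3\right) = - 4 \left(0 \left(-3\right) \left(-5\right) + 3\right) = - 4 \left(0 \left(-5\right) + 3\right) = - 4 \left(0 + 3\right) = \left(-4\right) 3 = -12$)
$-1608 - \left(\left(6 + 5\right) 1 - 9\right) r = -1608 - \left(\left(6 + 5\right) 1 - 9\right) \left(-12\right) = -1608 - \left(11 \cdot 1 - 9\right) \left(-12\right) = -1608 - \left(11 - 9\right) \left(-12\right) = -1608 - 2 \left(-12\right) = -1608 - -24 = -1608 + 24 = -1584$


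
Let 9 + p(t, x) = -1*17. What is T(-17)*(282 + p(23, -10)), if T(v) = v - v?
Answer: 0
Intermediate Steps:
p(t, x) = -26 (p(t, x) = -9 - 1*17 = -9 - 17 = -26)
T(v) = 0
T(-17)*(282 + p(23, -10)) = 0*(282 - 26) = 0*256 = 0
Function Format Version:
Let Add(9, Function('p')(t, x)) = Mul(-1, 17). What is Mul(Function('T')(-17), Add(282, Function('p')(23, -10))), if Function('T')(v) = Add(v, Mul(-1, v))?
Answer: 0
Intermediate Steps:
Function('p')(t, x) = -26 (Function('p')(t, x) = Add(-9, Mul(-1, 17)) = Add(-9, -17) = -26)
Function('T')(v) = 0
Mul(Function('T')(-17), Add(282, Function('p')(23, -10))) = Mul(0, Add(282, -26)) = Mul(0, 256) = 0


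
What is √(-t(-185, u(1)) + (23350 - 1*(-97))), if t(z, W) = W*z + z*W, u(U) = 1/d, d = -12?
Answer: √842982/6 ≈ 153.02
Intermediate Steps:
u(U) = -1/12 (u(U) = 1/(-12) = -1/12)
t(z, W) = 2*W*z (t(z, W) = W*z + W*z = 2*W*z)
√(-t(-185, u(1)) + (23350 - 1*(-97))) = √(-2*(-1)*(-185)/12 + (23350 - 1*(-97))) = √(-1*185/6 + (23350 + 97)) = √(-185/6 + 23447) = √(140497/6) = √842982/6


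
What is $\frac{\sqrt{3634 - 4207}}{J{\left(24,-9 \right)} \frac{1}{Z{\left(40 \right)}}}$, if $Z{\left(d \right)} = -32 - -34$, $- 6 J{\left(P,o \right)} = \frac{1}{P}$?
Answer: $- 288 i \sqrt{573} \approx - 6894.0 i$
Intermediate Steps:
$J{\left(P,o \right)} = - \frac{1}{6 P}$
$Z{\left(d \right)} = 2$ ($Z{\left(d \right)} = -32 + 34 = 2$)
$\frac{\sqrt{3634 - 4207}}{J{\left(24,-9 \right)} \frac{1}{Z{\left(40 \right)}}} = \frac{\sqrt{3634 - 4207}}{- \frac{1}{6 \cdot 24} \cdot \frac{1}{2}} = \frac{\sqrt{-573}}{\left(- \frac{1}{6}\right) \frac{1}{24} \cdot \frac{1}{2}} = \frac{i \sqrt{573}}{\left(- \frac{1}{144}\right) \frac{1}{2}} = \frac{i \sqrt{573}}{- \frac{1}{288}} = i \sqrt{573} \left(-288\right) = - 288 i \sqrt{573}$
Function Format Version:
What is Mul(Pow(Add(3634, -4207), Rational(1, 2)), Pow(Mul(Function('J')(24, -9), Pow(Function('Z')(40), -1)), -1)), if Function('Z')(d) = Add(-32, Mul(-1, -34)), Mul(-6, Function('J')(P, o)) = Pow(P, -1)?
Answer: Mul(-288, I, Pow(573, Rational(1, 2))) ≈ Mul(-6894.0, I)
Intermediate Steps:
Function('J')(P, o) = Mul(Rational(-1, 6), Pow(P, -1))
Function('Z')(d) = 2 (Function('Z')(d) = Add(-32, 34) = 2)
Mul(Pow(Add(3634, -4207), Rational(1, 2)), Pow(Mul(Function('J')(24, -9), Pow(Function('Z')(40), -1)), -1)) = Mul(Pow(Add(3634, -4207), Rational(1, 2)), Pow(Mul(Mul(Rational(-1, 6), Pow(24, -1)), Pow(2, -1)), -1)) = Mul(Pow(-573, Rational(1, 2)), Pow(Mul(Mul(Rational(-1, 6), Rational(1, 24)), Rational(1, 2)), -1)) = Mul(Mul(I, Pow(573, Rational(1, 2))), Pow(Mul(Rational(-1, 144), Rational(1, 2)), -1)) = Mul(Mul(I, Pow(573, Rational(1, 2))), Pow(Rational(-1, 288), -1)) = Mul(Mul(I, Pow(573, Rational(1, 2))), -288) = Mul(-288, I, Pow(573, Rational(1, 2)))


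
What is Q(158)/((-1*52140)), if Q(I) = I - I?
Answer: 0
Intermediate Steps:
Q(I) = 0
Q(158)/((-1*52140)) = 0/((-1*52140)) = 0/(-52140) = 0*(-1/52140) = 0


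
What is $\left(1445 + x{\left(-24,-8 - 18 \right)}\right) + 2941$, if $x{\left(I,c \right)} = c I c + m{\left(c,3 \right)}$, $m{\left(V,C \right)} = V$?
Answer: $-11864$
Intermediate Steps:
$x{\left(I,c \right)} = c + I c^{2}$ ($x{\left(I,c \right)} = c I c + c = I c c + c = I c^{2} + c = c + I c^{2}$)
$\left(1445 + x{\left(-24,-8 - 18 \right)}\right) + 2941 = \left(1445 + \left(-8 - 18\right) \left(1 - 24 \left(-8 - 18\right)\right)\right) + 2941 = \left(1445 - 26 \left(1 - -624\right)\right) + 2941 = \left(1445 - 26 \left(1 + 624\right)\right) + 2941 = \left(1445 - 16250\right) + 2941 = -14805 + 2941 = -11864$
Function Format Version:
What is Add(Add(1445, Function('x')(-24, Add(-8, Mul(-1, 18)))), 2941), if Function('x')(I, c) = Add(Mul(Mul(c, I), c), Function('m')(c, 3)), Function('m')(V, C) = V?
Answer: -11864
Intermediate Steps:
Function('x')(I, c) = Add(c, Mul(I, Pow(c, 2))) (Function('x')(I, c) = Add(Mul(Mul(c, I), c), c) = Add(Mul(Mul(I, c), c), c) = Add(Mul(I, Pow(c, 2)), c) = Add(c, Mul(I, Pow(c, 2))))
Add(Add(1445, Function('x')(-24, Add(-8, Mul(-1, 18)))), 2941) = Add(Add(1445, Mul(Add(-8, Mul(-1, 18)), Add(1, Mul(-24, Add(-8, Mul(-1, 18)))))), 2941) = Add(Add(1445, Mul(Add(-8, -18), Add(1, Mul(-24, Add(-8, -18))))), 2941) = Add(Add(1445, Mul(-26, Add(1, Mul(-24, -26)))), 2941) = Add(Add(1445, Mul(-26, Add(1, 624))), 2941) = Add(Add(1445, Mul(-26, 625)), 2941) = Add(Add(1445, -16250), 2941) = Add(-14805, 2941) = -11864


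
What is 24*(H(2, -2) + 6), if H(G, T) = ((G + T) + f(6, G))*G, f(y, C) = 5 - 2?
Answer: 288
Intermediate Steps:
f(y, C) = 3
H(G, T) = G*(3 + G + T) (H(G, T) = ((G + T) + 3)*G = (3 + G + T)*G = G*(3 + G + T))
24*(H(2, -2) + 6) = 24*(2*(3 + 2 - 2) + 6) = 24*(2*3 + 6) = 24*(6 + 6) = 24*12 = 288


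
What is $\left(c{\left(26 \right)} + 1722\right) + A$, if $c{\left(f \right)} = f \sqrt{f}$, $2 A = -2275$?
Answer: $\frac{1169}{2} + 26 \sqrt{26} \approx 717.07$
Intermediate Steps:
$A = - \frac{2275}{2}$ ($A = \frac{1}{2} \left(-2275\right) = - \frac{2275}{2} \approx -1137.5$)
$c{\left(f \right)} = f^{\frac{3}{2}}$
$\left(c{\left(26 \right)} + 1722\right) + A = \left(26^{\frac{3}{2}} + 1722\right) - \frac{2275}{2} = \left(26 \sqrt{26} + 1722\right) - \frac{2275}{2} = \left(1722 + 26 \sqrt{26}\right) - \frac{2275}{2} = \frac{1169}{2} + 26 \sqrt{26}$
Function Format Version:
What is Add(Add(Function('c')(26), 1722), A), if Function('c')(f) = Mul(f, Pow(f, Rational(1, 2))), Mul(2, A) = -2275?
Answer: Add(Rational(1169, 2), Mul(26, Pow(26, Rational(1, 2)))) ≈ 717.07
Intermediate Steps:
A = Rational(-2275, 2) (A = Mul(Rational(1, 2), -2275) = Rational(-2275, 2) ≈ -1137.5)
Function('c')(f) = Pow(f, Rational(3, 2))
Add(Add(Function('c')(26), 1722), A) = Add(Add(Pow(26, Rational(3, 2)), 1722), Rational(-2275, 2)) = Add(Add(Mul(26, Pow(26, Rational(1, 2))), 1722), Rational(-2275, 2)) = Add(Add(1722, Mul(26, Pow(26, Rational(1, 2)))), Rational(-2275, 2)) = Add(Rational(1169, 2), Mul(26, Pow(26, Rational(1, 2))))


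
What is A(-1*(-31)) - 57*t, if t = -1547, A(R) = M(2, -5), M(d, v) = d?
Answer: 88181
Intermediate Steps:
A(R) = 2
A(-1*(-31)) - 57*t = 2 - 57*(-1547) = 2 + 88179 = 88181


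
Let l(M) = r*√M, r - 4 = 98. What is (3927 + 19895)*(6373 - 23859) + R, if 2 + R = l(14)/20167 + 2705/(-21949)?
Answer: -9142888744511/21949 + 102*√14/20167 ≈ -4.1655e+8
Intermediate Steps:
r = 102 (r = 4 + 98 = 102)
l(M) = 102*√M
R = -46603/21949 + 102*√14/20167 (R = -2 + ((102*√14)/20167 + 2705/(-21949)) = -2 + ((102*√14)*(1/20167) + 2705*(-1/21949)) = -2 + (102*√14/20167 - 2705/21949) = -2 + (-2705/21949 + 102*√14/20167) = -46603/21949 + 102*√14/20167 ≈ -2.1043)
(3927 + 19895)*(6373 - 23859) + R = (3927 + 19895)*(6373 - 23859) + (-46603/21949 + 102*√14/20167) = 23822*(-17486) + (-46603/21949 + 102*√14/20167) = -416551492 + (-46603/21949 + 102*√14/20167) = -9142888744511/21949 + 102*√14/20167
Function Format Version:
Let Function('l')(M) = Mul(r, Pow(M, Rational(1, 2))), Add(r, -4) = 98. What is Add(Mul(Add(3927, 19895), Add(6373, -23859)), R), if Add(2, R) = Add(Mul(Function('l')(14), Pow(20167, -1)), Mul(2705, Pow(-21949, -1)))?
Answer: Add(Rational(-9142888744511, 21949), Mul(Rational(102, 20167), Pow(14, Rational(1, 2)))) ≈ -4.1655e+8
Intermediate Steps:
r = 102 (r = Add(4, 98) = 102)
Function('l')(M) = Mul(102, Pow(M, Rational(1, 2)))
R = Add(Rational(-46603, 21949), Mul(Rational(102, 20167), Pow(14, Rational(1, 2)))) (R = Add(-2, Add(Mul(Mul(102, Pow(14, Rational(1, 2))), Pow(20167, -1)), Mul(2705, Pow(-21949, -1)))) = Add(-2, Add(Mul(Mul(102, Pow(14, Rational(1, 2))), Rational(1, 20167)), Mul(2705, Rational(-1, 21949)))) = Add(-2, Add(Mul(Rational(102, 20167), Pow(14, Rational(1, 2))), Rational(-2705, 21949))) = Add(-2, Add(Rational(-2705, 21949), Mul(Rational(102, 20167), Pow(14, Rational(1, 2))))) = Add(Rational(-46603, 21949), Mul(Rational(102, 20167), Pow(14, Rational(1, 2)))) ≈ -2.1043)
Add(Mul(Add(3927, 19895), Add(6373, -23859)), R) = Add(Mul(Add(3927, 19895), Add(6373, -23859)), Add(Rational(-46603, 21949), Mul(Rational(102, 20167), Pow(14, Rational(1, 2))))) = Add(Mul(23822, -17486), Add(Rational(-46603, 21949), Mul(Rational(102, 20167), Pow(14, Rational(1, 2))))) = Add(-416551492, Add(Rational(-46603, 21949), Mul(Rational(102, 20167), Pow(14, Rational(1, 2))))) = Add(Rational(-9142888744511, 21949), Mul(Rational(102, 20167), Pow(14, Rational(1, 2))))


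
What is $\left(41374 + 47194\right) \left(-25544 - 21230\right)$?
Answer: $-4142679632$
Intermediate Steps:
$\left(41374 + 47194\right) \left(-25544 - 21230\right) = 88568 \left(-46774\right) = -4142679632$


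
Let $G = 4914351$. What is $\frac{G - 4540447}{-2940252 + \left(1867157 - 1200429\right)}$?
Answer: $- \frac{93476}{568381} \approx -0.16446$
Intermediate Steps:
$\frac{G - 4540447}{-2940252 + \left(1867157 - 1200429\right)} = \frac{4914351 - 4540447}{-2940252 + \left(1867157 - 1200429\right)} = \frac{373904}{-2940252 + \left(1867157 - 1200429\right)} = \frac{373904}{-2940252 + 666728} = \frac{373904}{-2273524} = 373904 \left(- \frac{1}{2273524}\right) = - \frac{93476}{568381}$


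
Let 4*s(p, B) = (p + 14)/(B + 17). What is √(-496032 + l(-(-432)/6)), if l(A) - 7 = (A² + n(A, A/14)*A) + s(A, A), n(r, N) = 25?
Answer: I*√15494767390/178 ≈ 699.31*I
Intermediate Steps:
s(p, B) = (14 + p)/(4*(17 + B)) (s(p, B) = ((p + 14)/(B + 17))/4 = ((14 + p)/(17 + B))/4 = (14 + p)/(4*(17 + B)))
l(A) = 7 + A² + 25*A + (14 + A)/(4*(17 + A)) (l(A) = 7 + ((A² + 25*A) + (14 + A)/(4*(17 + A))) = 7 + (A² + 25*A + (14 + A)/(4*(17 + A))) = 7 + A² + 25*A + (14 + A)/(4*(17 + A)))
√(-496032 + l(-(-432)/6)) = √(-496032 + (490 + 4*(-(-432)/6)³ + 168*(-(-432)/6)² + 1729*(-(-432)/6))/(4*(17 - (-432)/6))) = √(-496032 + (490 + 4*(-24*(-3))³ + 168*(-24*(-3))² + 1729*(-24*(-3)))/(4*(17 - 24*(-3)))) = √(-496032 + (490 + 4*72³ + 168*72² + 1729*72)/(4*(17 + 72))) = √(-496032 + (¼)*(490 + 4*373248 + 168*5184 + 124488)/89) = √(-496032 + (¼)*(1/89)*(490 + 1492992 + 870912 + 124488)) = √(-496032 + (¼)*(1/89)*2488882) = √(-496032 + 1244441/178) = √(-87049255/178) = I*√15494767390/178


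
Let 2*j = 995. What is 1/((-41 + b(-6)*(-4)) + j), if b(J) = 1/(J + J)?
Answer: 6/2741 ≈ 0.0021890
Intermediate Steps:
j = 995/2 (j = (½)*995 = 995/2 ≈ 497.50)
b(J) = 1/(2*J)
1/((-41 + b(-6)*(-4)) + j) = 1/((-41 + ((½)/(-6))*(-4)) + 995/2) = 1/((-41 + ((½)*(-⅙))*(-4)) + 995/2) = 1/((-41 - 1/12*(-4)) + 995/2) = 1/((-41 + ⅓) + 995/2) = 1/(-122/3 + 995/2) = 1/(2741/6) = 6/2741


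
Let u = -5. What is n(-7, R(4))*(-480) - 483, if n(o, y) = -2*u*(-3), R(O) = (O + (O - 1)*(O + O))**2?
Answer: 13917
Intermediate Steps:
R(O) = (O + 2*O*(-1 + O))**2 (R(O) = (O + (-1 + O)*(2*O))**2 = (O + 2*O*(-1 + O))**2)
n(o, y) = -30 (n(o, y) = -2*(-5)*(-3) = 10*(-3) = -30)
n(-7, R(4))*(-480) - 483 = -30*(-480) - 483 = 14400 - 483 = 13917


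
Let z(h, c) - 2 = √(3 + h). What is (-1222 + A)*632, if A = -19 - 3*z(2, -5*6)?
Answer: -788104 - 1896*√5 ≈ -7.9234e+5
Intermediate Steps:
z(h, c) = 2 + √(3 + h)
A = -25 - 3*√5 (A = -19 - 3*(2 + √(3 + 2)) = -19 - 3*(2 + √5) = -19 + (-6 - 3*√5) = -25 - 3*√5 ≈ -31.708)
(-1222 + A)*632 = (-1222 + (-25 - 3*√5))*632 = (-1247 - 3*√5)*632 = -788104 - 1896*√5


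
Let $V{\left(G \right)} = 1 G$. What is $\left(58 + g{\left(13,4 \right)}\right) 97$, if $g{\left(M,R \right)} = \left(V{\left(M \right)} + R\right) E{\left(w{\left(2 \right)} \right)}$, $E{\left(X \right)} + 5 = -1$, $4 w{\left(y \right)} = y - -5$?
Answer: $-4268$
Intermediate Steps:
$w{\left(y \right)} = \frac{5}{4} + \frac{y}{4}$ ($w{\left(y \right)} = \frac{y - -5}{4} = \frac{y + 5}{4} = \frac{5 + y}{4} = \frac{5}{4} + \frac{y}{4}$)
$V{\left(G \right)} = G$
$E{\left(X \right)} = -6$ ($E{\left(X \right)} = -5 - 1 = -6$)
$g{\left(M,R \right)} = - 6 M - 6 R$ ($g{\left(M,R \right)} = \left(M + R\right) \left(-6\right) = - 6 M - 6 R$)
$\left(58 + g{\left(13,4 \right)}\right) 97 = \left(58 - 102\right) 97 = \left(-44\right) 97 = -4268$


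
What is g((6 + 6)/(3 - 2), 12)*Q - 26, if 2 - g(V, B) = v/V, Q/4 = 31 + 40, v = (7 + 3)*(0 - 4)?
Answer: 4466/3 ≈ 1488.7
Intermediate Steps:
v = -40 (v = 10*(-4) = -40)
Q = 284 (Q = 4*(31 + 40) = 4*71 = 284)
g(V, B) = 2 + 40/V (g(V, B) = 2 - (-40)/V = 2 + 40/V)
g((6 + 6)/(3 - 2), 12)*Q - 26 = (2 + 40/(((6 + 6)/(3 - 2))))*284 - 26 = (2 + 40/((12/1)))*284 - 26 = (2 + 40/((12*1)))*284 - 26 = (2 + 40/12)*284 - 26 = (2 + 40*(1/12))*284 - 26 = (2 + 10/3)*284 - 26 = (16/3)*284 - 26 = 4544/3 - 26 = 4466/3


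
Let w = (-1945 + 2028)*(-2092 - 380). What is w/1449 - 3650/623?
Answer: -905534/6141 ≈ -147.46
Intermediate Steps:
w = -205176 (w = 83*(-2472) = -205176)
w/1449 - 3650/623 = -205176/1449 - 3650/623 = -205176*1/1449 - 3650*1/623 = -68392/483 - 3650/623 = -905534/6141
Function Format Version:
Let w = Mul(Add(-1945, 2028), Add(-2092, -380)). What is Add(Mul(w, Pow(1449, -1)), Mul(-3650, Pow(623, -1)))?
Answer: Rational(-905534, 6141) ≈ -147.46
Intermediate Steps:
w = -205176 (w = Mul(83, -2472) = -205176)
Add(Mul(w, Pow(1449, -1)), Mul(-3650, Pow(623, -1))) = Add(Mul(-205176, Pow(1449, -1)), Mul(-3650, Pow(623, -1))) = Add(Mul(-205176, Rational(1, 1449)), Mul(-3650, Rational(1, 623))) = Add(Rational(-68392, 483), Rational(-3650, 623)) = Rational(-905534, 6141)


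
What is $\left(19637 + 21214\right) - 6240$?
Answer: $34611$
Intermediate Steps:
$\left(19637 + 21214\right) - 6240 = 40851 - 6240 = 34611$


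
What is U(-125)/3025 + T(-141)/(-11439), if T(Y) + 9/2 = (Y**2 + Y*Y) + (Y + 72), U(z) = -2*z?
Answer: -3125279/922746 ≈ -3.3869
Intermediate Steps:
T(Y) = 135/2 + Y + 2*Y**2 (T(Y) = -9/2 + ((Y**2 + Y*Y) + (Y + 72)) = -9/2 + ((Y**2 + Y**2) + (72 + Y)) = -9/2 + (2*Y**2 + (72 + Y)) = -9/2 + (72 + Y + 2*Y**2) = 135/2 + Y + 2*Y**2)
U(-125)/3025 + T(-141)/(-11439) = -2*(-125)/3025 + (135/2 - 141 + 2*(-141)**2)/(-11439) = 250*(1/3025) + (135/2 - 141 + 2*19881)*(-1/11439) = 10/121 + (135/2 - 141 + 39762)*(-1/11439) = 10/121 + (79377/2)*(-1/11439) = 10/121 - 26459/7626 = -3125279/922746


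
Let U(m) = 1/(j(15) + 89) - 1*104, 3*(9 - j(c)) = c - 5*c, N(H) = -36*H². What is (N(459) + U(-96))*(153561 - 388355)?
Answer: 105068572711123/59 ≈ 1.7808e+12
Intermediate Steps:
j(c) = 9 + 4*c/3 (j(c) = 9 - (c - 5*c)/3 = 9 - (-4)*c/3 = 9 + 4*c/3)
U(m) = -12271/118 (U(m) = 1/((9 + (4/3)*15) + 89) - 1*104 = 1/((9 + 20) + 89) - 104 = 1/(29 + 89) - 104 = 1/118 - 104 = -12271/118)
(N(459) + U(-96))*(153561 - 388355) = (-36*459² - 12271/118)*(153561 - 388355) = (-36*210681 - 12271/118)*(-234794) = (-7584516 - 12271/118)*(-234794) = -894985159/118*(-234794) = 105068572711123/59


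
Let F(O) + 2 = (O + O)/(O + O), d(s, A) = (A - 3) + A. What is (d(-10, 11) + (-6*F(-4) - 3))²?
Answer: 484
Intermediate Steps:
d(s, A) = -3 + 2*A (d(s, A) = (-3 + A) + A = -3 + 2*A)
F(O) = -1 (F(O) = -2 + (O + O)/(O + O) = -2 + (2*O)/((2*O)) = -2 + (2*O)*(1/(2*O)) = -2 + 1 = -1)
(d(-10, 11) + (-6*F(-4) - 3))² = ((-3 + 2*11) + (-6*(-1) - 3))² = ((-3 + 22) + (6 - 3))² = (19 + 3)² = 22² = 484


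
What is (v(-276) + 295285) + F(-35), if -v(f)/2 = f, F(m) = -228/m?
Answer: 10354523/35 ≈ 2.9584e+5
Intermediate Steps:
v(f) = -2*f
(v(-276) + 295285) + F(-35) = (-2*(-276) + 295285) - 228/(-35) = (552 + 295285) - 228*(-1/35) = 295837 + 228/35 = 10354523/35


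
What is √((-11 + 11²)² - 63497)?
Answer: I*√51397 ≈ 226.71*I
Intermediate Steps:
√((-11 + 11²)² - 63497) = √((-11 + 121)² - 63497) = √(110² - 63497) = √(12100 - 63497) = √(-51397) = I*√51397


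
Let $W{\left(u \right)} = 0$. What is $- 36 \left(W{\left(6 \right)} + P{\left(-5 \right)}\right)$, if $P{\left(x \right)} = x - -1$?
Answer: $144$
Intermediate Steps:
$P{\left(x \right)} = 1 + x$ ($P{\left(x \right)} = x + 1 = 1 + x$)
$- 36 \left(W{\left(6 \right)} + P{\left(-5 \right)}\right) = - 36 \left(0 + \left(1 - 5\right)\right) = - 36 \left(0 - 4\right) = \left(-36\right) \left(-4\right) = 144$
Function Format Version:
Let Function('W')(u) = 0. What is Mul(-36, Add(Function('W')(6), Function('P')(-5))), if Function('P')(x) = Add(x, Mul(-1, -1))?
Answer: 144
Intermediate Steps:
Function('P')(x) = Add(1, x) (Function('P')(x) = Add(x, 1) = Add(1, x))
Mul(-36, Add(Function('W')(6), Function('P')(-5))) = Mul(-36, Add(0, Add(1, -5))) = Mul(-36, Add(0, -4)) = Mul(-36, -4) = 144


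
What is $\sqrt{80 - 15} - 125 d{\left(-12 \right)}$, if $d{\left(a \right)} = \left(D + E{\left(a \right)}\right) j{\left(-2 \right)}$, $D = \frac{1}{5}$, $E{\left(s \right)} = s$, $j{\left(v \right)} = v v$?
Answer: $5900 + \sqrt{65} \approx 5908.1$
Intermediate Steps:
$j{\left(v \right)} = v^{2}$
$D = \frac{1}{5} \approx 0.2$
$d{\left(a \right)} = \frac{4}{5} + 4 a$ ($d{\left(a \right)} = \left(\frac{1}{5} + a\right) \left(-2\right)^{2} = \left(\frac{1}{5} + a\right) 4 = \frac{4}{5} + 4 a$)
$\sqrt{80 - 15} - 125 d{\left(-12 \right)} = \sqrt{80 - 15} - 125 \left(\frac{4}{5} + 4 \left(-12\right)\right) = \sqrt{65} - 125 \left(\frac{4}{5} - 48\right) = \sqrt{65} - -5900 = \sqrt{65} + 5900 = 5900 + \sqrt{65}$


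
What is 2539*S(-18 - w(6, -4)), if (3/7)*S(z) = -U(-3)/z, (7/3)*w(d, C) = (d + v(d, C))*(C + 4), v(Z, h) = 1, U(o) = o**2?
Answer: 17773/6 ≈ 2962.2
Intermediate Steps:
w(d, C) = 3*(1 + d)*(4 + C)/7 (w(d, C) = 3*((d + 1)*(C + 4))/7 = 3*((1 + d)*(4 + C))/7 = 3*(1 + d)*(4 + C)/7)
S(z) = -21/z (S(z) = 7*(-(-3)**2/z)/3 = 7*(-9/z)/3 = -21/z)
2539*S(-18 - w(6, -4)) = 2539*(-21/(-18 - (12/7 + (3/7)*(-4) + (12/7)*6 + (3/7)*(-4)*6))) = 2539*(-21/(-18 - (12/7 - 12/7 + 72/7 - 72/7))) = 2539*(-21/(-18 - 1*0)) = 2539*(-21/(-18 + 0)) = 2539*(-21/(-18)) = 2539*(-21*(-1/18)) = 2539*(7/6) = 17773/6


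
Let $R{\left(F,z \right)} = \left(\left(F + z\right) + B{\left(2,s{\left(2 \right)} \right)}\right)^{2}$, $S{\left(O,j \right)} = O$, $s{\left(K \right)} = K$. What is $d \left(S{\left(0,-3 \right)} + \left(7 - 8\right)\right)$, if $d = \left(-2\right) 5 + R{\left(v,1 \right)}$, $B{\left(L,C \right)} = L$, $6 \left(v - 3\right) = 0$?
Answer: $-26$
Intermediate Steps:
$v = 3$ ($v = 3 + \frac{1}{6} \cdot 0 = 3 + 0 = 3$)
$R{\left(F,z \right)} = \left(2 + F + z\right)^{2}$ ($R{\left(F,z \right)} = \left(\left(F + z\right) + 2\right)^{2} = \left(2 + F + z\right)^{2}$)
$d = 26$ ($d = \left(-2\right) 5 + \left(2 + 3 + 1\right)^{2} = -10 + 6^{2} = -10 + 36 = 26$)
$d \left(S{\left(0,-3 \right)} + \left(7 - 8\right)\right) = 26 \left(0 + \left(7 - 8\right)\right) = 26 \left(0 - 1\right) = 26 \left(-1\right) = -26$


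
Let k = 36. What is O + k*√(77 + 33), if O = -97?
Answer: -97 + 36*√110 ≈ 280.57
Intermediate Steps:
O + k*√(77 + 33) = -97 + 36*√(77 + 33) = -97 + 36*√110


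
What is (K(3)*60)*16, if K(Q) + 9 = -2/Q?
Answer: -9280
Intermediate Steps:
K(Q) = -9 - 2/Q
(K(3)*60)*16 = ((-9 - 2/3)*60)*16 = ((-9 - 2*⅓)*60)*16 = ((-9 - ⅔)*60)*16 = -29/3*60*16 = -580*16 = -9280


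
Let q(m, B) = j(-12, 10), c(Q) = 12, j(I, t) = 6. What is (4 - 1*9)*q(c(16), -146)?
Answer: -30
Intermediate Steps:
q(m, B) = 6
(4 - 1*9)*q(c(16), -146) = (4 - 1*9)*6 = (4 - 9)*6 = -5*6 = -30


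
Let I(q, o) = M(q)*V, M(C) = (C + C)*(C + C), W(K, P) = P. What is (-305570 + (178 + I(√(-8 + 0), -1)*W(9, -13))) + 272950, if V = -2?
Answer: -33274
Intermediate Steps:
M(C) = 4*C² (M(C) = (2*C)*(2*C) = 4*C²)
I(q, o) = -8*q² (I(q, o) = (4*q²)*(-2) = -8*q²)
(-305570 + (178 + I(√(-8 + 0), -1)*W(9, -13))) + 272950 = (-305570 + (178 - 8*(√(-8 + 0))²*(-13))) + 272950 = (-305570 + (178 - 8*(√(-8))²*(-13))) + 272950 = (-305570 + (178 - 8*(2*I*√2)²*(-13))) + 272950 = (-305570 + (178 - 8*(-8)*(-13))) + 272950 = (-305570 + (178 + 64*(-13))) + 272950 = (-305570 + (178 - 832)) + 272950 = (-305570 - 654) + 272950 = -306224 + 272950 = -33274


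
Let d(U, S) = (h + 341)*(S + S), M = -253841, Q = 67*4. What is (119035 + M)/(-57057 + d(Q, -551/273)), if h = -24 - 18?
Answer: 2830926/1223543 ≈ 2.3137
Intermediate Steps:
Q = 268
h = -42
d(U, S) = 598*S (d(U, S) = (-42 + 341)*(S + S) = 299*(2*S) = 598*S)
(119035 + M)/(-57057 + d(Q, -551/273)) = (119035 - 253841)/(-57057 + 598*(-551/273)) = -134806/(-57057 + 598*(-551*1/273)) = -134806/(-57057 + 598*(-551/273)) = -134806/(-57057 - 25346/21) = -134806/(-1223543/21) = -134806*(-21/1223543) = 2830926/1223543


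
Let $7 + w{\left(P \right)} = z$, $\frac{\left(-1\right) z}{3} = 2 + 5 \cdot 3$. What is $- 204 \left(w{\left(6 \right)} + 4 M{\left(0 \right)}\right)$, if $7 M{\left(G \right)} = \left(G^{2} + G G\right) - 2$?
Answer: $\frac{84456}{7} \approx 12065.0$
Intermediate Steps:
$M{\left(G \right)} = - \frac{2}{7} + \frac{2 G^{2}}{7}$ ($M{\left(G \right)} = \frac{\left(G^{2} + G G\right) - 2}{7} = \frac{\left(G^{2} + G^{2}\right) - 2}{7} = \frac{2 G^{2} - 2}{7} = \frac{-2 + 2 G^{2}}{7} = - \frac{2}{7} + \frac{2 G^{2}}{7}$)
$z = -51$ ($z = - 3 \left(2 + 5 \cdot 3\right) = - 3 \left(2 + 15\right) = \left(-3\right) 17 = -51$)
$w{\left(P \right)} = -58$ ($w{\left(P \right)} = -7 - 51 = -58$)
$- 204 \left(w{\left(6 \right)} + 4 M{\left(0 \right)}\right) = - 204 \left(-58 + 4 \left(- \frac{2}{7} + \frac{2 \cdot 0^{2}}{7}\right)\right) = - 204 \left(-58 + 4 \left(- \frac{2}{7} + \frac{2}{7} \cdot 0\right)\right) = - 204 \left(-58 + 4 \left(- \frac{2}{7} + 0\right)\right) = - 204 \left(-58 + 4 \left(- \frac{2}{7}\right)\right) = - 204 \left(-58 - \frac{8}{7}\right) = \left(-204\right) \left(- \frac{414}{7}\right) = \frac{84456}{7}$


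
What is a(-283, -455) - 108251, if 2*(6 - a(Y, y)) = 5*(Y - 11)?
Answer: -107510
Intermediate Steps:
a(Y, y) = 67/2 - 5*Y/2 (a(Y, y) = 6 - 5*(Y - 11)/2 = 6 - 5*(-11 + Y)/2 = 6 - (-55 + 5*Y)/2 = 6 + (55/2 - 5*Y/2) = 67/2 - 5*Y/2)
a(-283, -455) - 108251 = (67/2 - 5/2*(-283)) - 108251 = (67/2 + 1415/2) - 108251 = 741 - 108251 = -107510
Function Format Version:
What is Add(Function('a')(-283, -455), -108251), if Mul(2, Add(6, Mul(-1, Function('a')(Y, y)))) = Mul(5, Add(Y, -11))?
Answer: -107510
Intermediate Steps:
Function('a')(Y, y) = Add(Rational(67, 2), Mul(Rational(-5, 2), Y)) (Function('a')(Y, y) = Add(6, Mul(Rational(-1, 2), Mul(5, Add(Y, -11)))) = Add(6, Mul(Rational(-1, 2), Mul(5, Add(-11, Y)))) = Add(6, Mul(Rational(-1, 2), Add(-55, Mul(5, Y)))) = Add(6, Add(Rational(55, 2), Mul(Rational(-5, 2), Y))) = Add(Rational(67, 2), Mul(Rational(-5, 2), Y)))
Add(Function('a')(-283, -455), -108251) = Add(Add(Rational(67, 2), Mul(Rational(-5, 2), -283)), -108251) = Add(Add(Rational(67, 2), Rational(1415, 2)), -108251) = Add(741, -108251) = -107510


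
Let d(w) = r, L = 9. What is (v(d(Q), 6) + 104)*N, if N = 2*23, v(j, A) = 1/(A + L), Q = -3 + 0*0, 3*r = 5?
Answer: 71806/15 ≈ 4787.1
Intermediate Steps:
r = 5/3 (r = (1/3)*5 = 5/3 ≈ 1.6667)
Q = -3 (Q = -3 + 0 = -3)
d(w) = 5/3
v(j, A) = 1/(9 + A) (v(j, A) = 1/(A + 9) = 1/(9 + A))
N = 46
(v(d(Q), 6) + 104)*N = (1/(9 + 6) + 104)*46 = (1/15 + 104)*46 = (1561/15)*46 = 71806/15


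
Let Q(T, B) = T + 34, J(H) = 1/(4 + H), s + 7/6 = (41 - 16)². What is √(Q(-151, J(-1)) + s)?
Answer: √18246/6 ≈ 22.513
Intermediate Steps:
s = 3743/6 (s = -7/6 + (41 - 16)² = -7/6 + 25² = -7/6 + 625 = 3743/6 ≈ 623.83)
Q(T, B) = 34 + T
√(Q(-151, J(-1)) + s) = √((34 - 151) + 3743/6) = √(-117 + 3743/6) = √(3041/6) = √18246/6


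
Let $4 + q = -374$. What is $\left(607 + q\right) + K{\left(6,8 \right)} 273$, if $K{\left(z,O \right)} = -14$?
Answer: $-3593$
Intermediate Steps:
$q = -378$ ($q = -4 - 374 = -378$)
$\left(607 + q\right) + K{\left(6,8 \right)} 273 = \left(607 - 378\right) - 3822 = 229 - 3822 = -3593$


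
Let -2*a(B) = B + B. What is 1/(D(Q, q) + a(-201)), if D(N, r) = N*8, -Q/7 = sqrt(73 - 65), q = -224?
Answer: 201/15313 + 112*sqrt(2)/15313 ≈ 0.023470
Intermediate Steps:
a(B) = -B (a(B) = -(B + B)/2 = -B)
Q = -14*sqrt(2) (Q = -7*sqrt(73 - 65) = -14*sqrt(2) ≈ -19.799)
D(N, r) = 8*N
1/(D(Q, q) + a(-201)) = 1/(8*(-14*sqrt(2)) - 1*(-201)) = 1/(-112*sqrt(2) + 201) = 1/(201 - 112*sqrt(2))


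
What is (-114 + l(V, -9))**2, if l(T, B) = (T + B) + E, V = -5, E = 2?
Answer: 15876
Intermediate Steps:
l(T, B) = 2 + B + T (l(T, B) = (T + B) + 2 = (B + T) + 2 = 2 + B + T)
(-114 + l(V, -9))**2 = (-114 + (2 - 9 - 5))**2 = (-114 - 12)**2 = (-126)**2 = 15876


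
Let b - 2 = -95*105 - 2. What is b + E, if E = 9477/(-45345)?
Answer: -150775284/15115 ≈ -9975.2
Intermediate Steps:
b = -9975 (b = 2 + (-95*105 - 2) = 2 + (-9975 - 2) = 2 - 9977 = -9975)
E = -3159/15115 (E = 9477*(-1/45345) = -3159/15115 ≈ -0.20900)
b + E = -9975 - 3159/15115 = -150775284/15115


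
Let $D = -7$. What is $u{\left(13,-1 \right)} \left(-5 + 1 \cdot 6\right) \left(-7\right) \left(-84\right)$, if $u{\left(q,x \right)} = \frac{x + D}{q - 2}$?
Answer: $- \frac{4704}{11} \approx -427.64$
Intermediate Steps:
$u{\left(q,x \right)} = \frac{-7 + x}{-2 + q}$ ($u{\left(q,x \right)} = \frac{x - 7}{q - 2} = \frac{-7 + x}{-2 + q}$)
$u{\left(13,-1 \right)} \left(-5 + 1 \cdot 6\right) \left(-7\right) \left(-84\right) = \frac{-7 - 1}{-2 + 13} \left(-5 + 1 \cdot 6\right) \left(-7\right) \left(-84\right) = \frac{1}{11} \left(-8\right) \left(-5 + 6\right) \left(-7\right) \left(-84\right) = \frac{1}{11} \left(-8\right) 1 \left(-7\right) \left(-84\right) = \left(- \frac{8}{11}\right) \left(-7\right) \left(-84\right) = \frac{56}{11} \left(-84\right) = - \frac{4704}{11}$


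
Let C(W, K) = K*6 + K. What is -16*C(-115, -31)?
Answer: 3472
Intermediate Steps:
C(W, K) = 7*K (C(W, K) = 6*K + K = 7*K)
-16*C(-115, -31) = -112*(-31) = -16*(-217) = 3472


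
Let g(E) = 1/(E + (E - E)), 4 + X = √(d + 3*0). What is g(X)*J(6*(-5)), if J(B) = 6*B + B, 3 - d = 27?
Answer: 21 + 21*I*√6/2 ≈ 21.0 + 25.72*I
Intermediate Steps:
d = -24 (d = 3 - 1*27 = 3 - 27 = -24)
J(B) = 7*B
X = -4 + 2*I*√6 (X = -4 + √(-24 + 3*0) = -4 + √(-24 + 0) = -4 + √(-24) = -4 + 2*I*√6 ≈ -4.0 + 4.899*I)
g(E) = 1/E (g(E) = 1/(E + 0) = 1/E)
g(X)*J(6*(-5)) = (7*(6*(-5)))/(-4 + 2*I*√6) = (7*(-30))/(-4 + 2*I*√6) = -210/(-4 + 2*I*√6)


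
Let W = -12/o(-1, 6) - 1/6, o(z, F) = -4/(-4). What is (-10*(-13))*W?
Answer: -4745/3 ≈ -1581.7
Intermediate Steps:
o(z, F) = 1 (o(z, F) = -4*(-¼) = 1)
W = -73/6 (W = -12/1 - 1/6 = -12*1 - 1*⅙ = -12 - ⅙ = -73/6 ≈ -12.167)
(-10*(-13))*W = -10*(-13)*(-73/6) = 130*(-73/6) = -4745/3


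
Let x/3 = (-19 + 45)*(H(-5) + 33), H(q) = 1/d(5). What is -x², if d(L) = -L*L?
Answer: -4130889984/625 ≈ -6.6094e+6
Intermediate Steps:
d(L) = -L²
H(q) = -1/25 (H(q) = 1/(-1*5²) = 1/(-1*25) = 1/(-25) = -1/25)
x = 64272/25 (x = 3*((-19 + 45)*(-1/25 + 33)) = 3*(26*(824/25)) = 3*(21424/25) = 64272/25 ≈ 2570.9)
-x² = -(64272/25)² = -1*4130889984/625 = -4130889984/625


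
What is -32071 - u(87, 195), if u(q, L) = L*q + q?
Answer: -49123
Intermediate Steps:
u(q, L) = q + L*q
-32071 - u(87, 195) = -32071 - 87*(1 + 195) = -32071 - 87*196 = -32071 - 1*17052 = -32071 - 17052 = -49123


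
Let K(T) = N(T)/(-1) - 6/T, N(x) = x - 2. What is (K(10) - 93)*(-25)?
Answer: 2540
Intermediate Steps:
N(x) = -2 + x
K(T) = 2 - T - 6/T (K(T) = (-2 + T)/(-1) - 6/T = (-2 + T)*(-1) - 6/T = (2 - T) - 6/T = 2 - T - 6/T)
(K(10) - 93)*(-25) = ((2 - 1*10 - 6/10) - 93)*(-25) = ((2 - 10 - 6*1/10) - 93)*(-25) = ((2 - 10 - 3/5) - 93)*(-25) = (-43/5 - 93)*(-25) = -508/5*(-25) = 2540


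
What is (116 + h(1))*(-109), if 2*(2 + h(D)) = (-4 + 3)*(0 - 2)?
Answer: -12535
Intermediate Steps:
h(D) = -1 (h(D) = -2 + ((-4 + 3)*(0 - 2))/2 = -2 + (-1*(-2))/2 = -2 + (½)*2 = -2 + 1 = -1)
(116 + h(1))*(-109) = (116 - 1)*(-109) = 115*(-109) = -12535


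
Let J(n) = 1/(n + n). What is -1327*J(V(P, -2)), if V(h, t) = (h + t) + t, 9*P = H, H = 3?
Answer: 3981/22 ≈ 180.95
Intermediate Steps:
P = ⅓ (P = (⅑)*3 = ⅓ ≈ 0.33333)
V(h, t) = h + 2*t
J(n) = 1/(2*n)
-1327*J(V(P, -2)) = -1327/(2*(⅓ + 2*(-2))) = -1327/(2*(⅓ - 4)) = -1327/(2*(-11/3)) = -1327*(-3)/(2*11) = -1327*(-3/22) = 3981/22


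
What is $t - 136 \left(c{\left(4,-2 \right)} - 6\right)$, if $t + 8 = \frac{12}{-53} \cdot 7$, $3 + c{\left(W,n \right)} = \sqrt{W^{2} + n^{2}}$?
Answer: $\frac{64364}{53} - 272 \sqrt{5} \approx 606.21$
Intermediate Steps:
$c{\left(W,n \right)} = -3 + \sqrt{W^{2} + n^{2}}$
$t = - \frac{508}{53}$ ($t = -8 + \frac{12}{-53} \cdot 7 = -8 + 12 \left(- \frac{1}{53}\right) 7 = -8 - \frac{84}{53} = - \frac{508}{53} \approx -9.5849$)
$t - 136 \left(c{\left(4,-2 \right)} - 6\right) = - \frac{508}{53} - 136 \left(\left(-3 + \sqrt{4^{2} + \left(-2\right)^{2}}\right) - 6\right) = - \frac{508}{53} - 136 \left(\left(-3 + \sqrt{16 + 4}\right) - 6\right) = - \frac{508}{53} - 136 \left(\left(-3 + \sqrt{20}\right) - 6\right) = - \frac{508}{53} - 136 \left(\left(-3 + 2 \sqrt{5}\right) - 6\right) = - \frac{508}{53} - 136 \left(-9 + 2 \sqrt{5}\right) = - \frac{508}{53} + \left(1224 - 272 \sqrt{5}\right) = \frac{64364}{53} - 272 \sqrt{5}$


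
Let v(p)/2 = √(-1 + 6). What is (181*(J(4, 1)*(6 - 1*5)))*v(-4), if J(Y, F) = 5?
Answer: 1810*√5 ≈ 4047.3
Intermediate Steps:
v(p) = 2*√5 (v(p) = 2*√(-1 + 6) = 2*√5)
(181*(J(4, 1)*(6 - 1*5)))*v(-4) = (181*(5*(6 - 1*5)))*(2*√5) = (181*(5*(6 - 5)))*(2*√5) = (181*(5*1))*(2*√5) = (181*5)*(2*√5) = 905*(2*√5) = 1810*√5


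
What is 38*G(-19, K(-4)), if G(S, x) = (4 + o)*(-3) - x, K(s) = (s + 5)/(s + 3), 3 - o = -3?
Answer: -1102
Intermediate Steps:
o = 6 (o = 3 - 1*(-3) = 3 + 3 = 6)
K(s) = (5 + s)/(3 + s)
G(S, x) = -30 - x (G(S, x) = (4 + 6)*(-3) - x = 10*(-3) - x = -30 - x)
38*G(-19, K(-4)) = 38*(-30 - (5 - 4)/(3 - 4)) = 38*(-30 - 1/(-1)) = 38*(-30 - (-1)) = 38*(-30 - 1*(-1)) = 38*(-30 + 1) = 38*(-29) = -1102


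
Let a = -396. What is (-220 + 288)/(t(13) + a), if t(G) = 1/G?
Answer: -884/5147 ≈ -0.17175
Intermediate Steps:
(-220 + 288)/(t(13) + a) = (-220 + 288)/(1/13 - 396) = 68/(1/13 - 396) = 68/(-5147/13) = 68*(-13/5147) = -884/5147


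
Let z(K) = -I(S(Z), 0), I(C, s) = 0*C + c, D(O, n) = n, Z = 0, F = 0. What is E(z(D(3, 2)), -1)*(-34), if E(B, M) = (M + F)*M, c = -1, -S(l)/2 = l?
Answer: -34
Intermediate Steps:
S(l) = -2*l
I(C, s) = -1 (I(C, s) = 0*C - 1 = 0 - 1 = -1)
z(K) = 1 (z(K) = -1*(-1) = 1)
E(B, M) = M² (E(B, M) = (M + 0)*M = M*M = M²)
E(z(D(3, 2)), -1)*(-34) = (-1)²*(-34) = 1*(-34) = -34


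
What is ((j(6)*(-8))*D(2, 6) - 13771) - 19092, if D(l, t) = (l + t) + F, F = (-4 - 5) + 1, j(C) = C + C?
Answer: -32863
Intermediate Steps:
j(C) = 2*C
F = -8 (F = -9 + 1 = -8)
D(l, t) = -8 + l + t (D(l, t) = (l + t) - 8 = -8 + l + t)
((j(6)*(-8))*D(2, 6) - 13771) - 19092 = (((2*6)*(-8))*(-8 + 2 + 6) - 13771) - 19092 = ((12*(-8))*0 - 13771) - 19092 = (-96*0 - 13771) - 19092 = (0 - 13771) - 19092 = -13771 - 19092 = -32863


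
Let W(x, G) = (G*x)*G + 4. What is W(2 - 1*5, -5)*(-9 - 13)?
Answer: 1562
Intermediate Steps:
W(x, G) = 4 + x*G² (W(x, G) = x*G² + 4 = 4 + x*G²)
W(2 - 1*5, -5)*(-9 - 13) = (4 + (2 - 1*5)*(-5)²)*(-9 - 13) = (4 + (2 - 5)*25)*(-22) = (4 - 3*25)*(-22) = (4 - 75)*(-22) = -71*(-22) = 1562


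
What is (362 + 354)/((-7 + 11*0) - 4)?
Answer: -716/11 ≈ -65.091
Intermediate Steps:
(362 + 354)/((-7 + 11*0) - 4) = 716/((-7 + 0) - 4) = 716/(-7 - 4) = 716/(-11) = 716*(-1/11) = -716/11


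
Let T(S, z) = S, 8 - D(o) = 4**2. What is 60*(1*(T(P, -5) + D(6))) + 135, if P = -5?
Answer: -645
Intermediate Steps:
D(o) = -8 (D(o) = 8 - 1*4**2 = 8 - 1*16 = 8 - 16 = -8)
60*(1*(T(P, -5) + D(6))) + 135 = 60*(1*(-5 - 8)) + 135 = 60*(1*(-13)) + 135 = 60*(-13) + 135 = -780 + 135 = -645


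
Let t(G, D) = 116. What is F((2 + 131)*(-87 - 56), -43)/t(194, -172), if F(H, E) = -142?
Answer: -71/58 ≈ -1.2241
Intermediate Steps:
F((2 + 131)*(-87 - 56), -43)/t(194, -172) = -142/116 = -142*1/116 = -71/58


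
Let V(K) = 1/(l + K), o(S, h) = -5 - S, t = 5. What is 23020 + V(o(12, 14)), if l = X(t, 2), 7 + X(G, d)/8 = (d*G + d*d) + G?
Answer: 1818581/79 ≈ 23020.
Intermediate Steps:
X(G, d) = -56 + 8*G + 8*d² + 8*G*d (X(G, d) = -56 + 8*((d*G + d*d) + G) = -56 + 8*((G*d + d²) + G) = -56 + 8*((d² + G*d) + G) = -56 + 8*(G + d² + G*d) = -56 + (8*G + 8*d² + 8*G*d) = -56 + 8*G + 8*d² + 8*G*d)
l = 96 (l = -56 + 8*5 + 8*2² + 8*5*2 = -56 + 40 + 8*4 + 80 = -56 + 40 + 32 + 80 = 96)
V(K) = 1/(96 + K)
23020 + V(o(12, 14)) = 23020 + 1/(96 + (-5 - 1*12)) = 23020 + 1/(96 + (-5 - 12)) = 23020 + 1/(96 - 17) = 23020 + 1/79 = 1818581/79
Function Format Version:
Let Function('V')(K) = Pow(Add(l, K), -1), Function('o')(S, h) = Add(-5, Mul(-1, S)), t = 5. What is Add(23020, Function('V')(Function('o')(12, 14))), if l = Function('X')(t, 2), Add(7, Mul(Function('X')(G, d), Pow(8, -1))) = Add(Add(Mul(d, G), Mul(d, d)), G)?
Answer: Rational(1818581, 79) ≈ 23020.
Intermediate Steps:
Function('X')(G, d) = Add(-56, Mul(8, G), Mul(8, Pow(d, 2)), Mul(8, G, d)) (Function('X')(G, d) = Add(-56, Mul(8, Add(Add(Mul(d, G), Mul(d, d)), G))) = Add(-56, Mul(8, Add(Add(Mul(G, d), Pow(d, 2)), G))) = Add(-56, Mul(8, Add(Add(Pow(d, 2), Mul(G, d)), G))) = Add(-56, Mul(8, Add(G, Pow(d, 2), Mul(G, d)))) = Add(-56, Add(Mul(8, G), Mul(8, Pow(d, 2)), Mul(8, G, d))) = Add(-56, Mul(8, G), Mul(8, Pow(d, 2)), Mul(8, G, d)))
l = 96 (l = Add(-56, Mul(8, 5), Mul(8, Pow(2, 2)), Mul(8, 5, 2)) = Add(-56, 40, Mul(8, 4), 80) = Add(-56, 40, 32, 80) = 96)
Function('V')(K) = Pow(Add(96, K), -1)
Add(23020, Function('V')(Function('o')(12, 14))) = Add(23020, Pow(Add(96, Add(-5, Mul(-1, 12))), -1)) = Add(23020, Pow(Add(96, Add(-5, -12)), -1)) = Add(23020, Pow(Add(96, -17), -1)) = Add(23020, Pow(79, -1)) = Add(23020, Rational(1, 79)) = Rational(1818581, 79)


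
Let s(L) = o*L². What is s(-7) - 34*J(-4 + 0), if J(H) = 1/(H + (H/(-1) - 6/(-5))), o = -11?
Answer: -1702/3 ≈ -567.33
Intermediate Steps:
s(L) = -11*L²
J(H) = ⅚ (J(H) = 1/(H + (H*(-1) - 6*(-⅕))) = 1/(H + (-H + 6/5)) = 1/(H + (6/5 - H)) = 1/(6/5) = ⅚)
s(-7) - 34*J(-4 + 0) = -11*(-7)² - 34*⅚ = -11*49 - 85/3 = -539 - 85/3 = -1702/3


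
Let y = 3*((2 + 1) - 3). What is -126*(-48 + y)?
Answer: 6048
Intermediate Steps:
y = 0 (y = 3*(3 - 3) = 3*0 = 0)
-126*(-48 + y) = -126*(-48 + 0) = -126*(-48) = 6048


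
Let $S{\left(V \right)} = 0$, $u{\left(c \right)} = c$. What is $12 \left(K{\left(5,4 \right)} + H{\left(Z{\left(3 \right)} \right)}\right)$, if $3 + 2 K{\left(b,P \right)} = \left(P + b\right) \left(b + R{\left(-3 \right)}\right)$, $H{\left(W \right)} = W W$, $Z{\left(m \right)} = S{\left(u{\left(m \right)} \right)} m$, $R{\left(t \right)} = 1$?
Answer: $306$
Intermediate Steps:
$Z{\left(m \right)} = 0$ ($Z{\left(m \right)} = 0 m = 0$)
$H{\left(W \right)} = W^{2}$
$K{\left(b,P \right)} = - \frac{3}{2} + \frac{\left(1 + b\right) \left(P + b\right)}{2}$ ($K{\left(b,P \right)} = - \frac{3}{2} + \frac{\left(P + b\right) \left(b + 1\right)}{2} = - \frac{3}{2} + \frac{\left(P + b\right) \left(1 + b\right)}{2} = - \frac{3}{2} + \frac{\left(1 + b\right) \left(P + b\right)}{2}$)
$12 \left(K{\left(5,4 \right)} + H{\left(Z{\left(3 \right)} \right)}\right) = 12 \left(\left(- \frac{3}{2} + \frac{1}{2} \cdot 4 + \frac{1}{2} \cdot 5 + \frac{5^{2}}{2} + \frac{1}{2} \cdot 4 \cdot 5\right) + 0^{2}\right) = 12 \left(\left(- \frac{3}{2} + 2 + \frac{5}{2} + \frac{1}{2} \cdot 25 + 10\right) + 0\right) = 12 \left(\left(- \frac{3}{2} + 2 + \frac{5}{2} + \frac{25}{2} + 10\right) + 0\right) = 12 \left(\frac{51}{2} + 0\right) = 12 \cdot \frac{51}{2} = 306$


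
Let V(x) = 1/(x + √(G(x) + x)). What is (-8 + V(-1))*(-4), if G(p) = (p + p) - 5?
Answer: 4*(9*I + 16*√2)/(I + 2*√2) ≈ 32.444 + 1.2571*I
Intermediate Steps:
G(p) = -5 + 2*p (G(p) = 2*p - 5 = -5 + 2*p)
V(x) = 1/(x + √(-5 + 3*x)) (V(x) = 1/(x + √((-5 + 2*x) + x)) = 1/(x + √(-5 + 3*x)))
(-8 + V(-1))*(-4) = (-8 + 1/(-1 + √(-5 + 3*(-1))))*(-4) = (-8 + 1/(-1 + √(-5 - 3)))*(-4) = (-8 + 1/(-1 + √(-8)))*(-4) = (-8 + 1/(-1 + 2*I*√2))*(-4) = 32 - 4/(-1 + 2*I*√2)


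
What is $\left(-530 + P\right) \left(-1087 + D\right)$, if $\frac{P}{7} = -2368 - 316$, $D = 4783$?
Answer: $-71399328$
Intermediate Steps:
$P = -18788$ ($P = 7 \left(-2368 - 316\right) = 7 \left(-2684\right) = -18788$)
$\left(-530 + P\right) \left(-1087 + D\right) = \left(-530 - 18788\right) \left(-1087 + 4783\right) = \left(-19318\right) 3696 = -71399328$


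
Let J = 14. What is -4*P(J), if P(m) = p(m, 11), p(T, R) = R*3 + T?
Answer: -188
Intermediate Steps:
p(T, R) = T + 3*R (p(T, R) = 3*R + T = T + 3*R)
P(m) = 33 + m (P(m) = m + 3*11 = m + 33 = 33 + m)
-4*P(J) = -4*(33 + 14) = -4*47 = -188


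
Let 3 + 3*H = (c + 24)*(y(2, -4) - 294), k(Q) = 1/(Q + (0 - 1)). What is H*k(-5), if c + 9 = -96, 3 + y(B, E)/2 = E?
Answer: -8315/6 ≈ -1385.8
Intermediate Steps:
k(Q) = 1/(-1 + Q) (k(Q) = 1/(Q - 1) = 1/(-1 + Q))
y(B, E) = -6 + 2*E
c = -105 (c = -9 - 96 = -105)
H = 8315 (H = -1 + ((-105 + 24)*((-6 + 2*(-4)) - 294))/3 = -1 + (-81*((-6 - 8) - 294))/3 = -1 + (-81*(-14 - 294))/3 = -1 + (-81*(-308))/3 = -1 + (⅓)*24948 = -1 + 8316 = 8315)
H*k(-5) = 8315/(-1 - 5) = 8315/(-6) = 8315*(-⅙) = -8315/6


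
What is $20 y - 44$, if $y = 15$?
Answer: $256$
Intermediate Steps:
$20 y - 44 = 20 \cdot 15 - 44 = 300 - 44 = 256$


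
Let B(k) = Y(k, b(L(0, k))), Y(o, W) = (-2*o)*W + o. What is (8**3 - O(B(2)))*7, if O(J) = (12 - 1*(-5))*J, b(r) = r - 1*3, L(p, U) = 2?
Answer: 2870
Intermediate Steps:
b(r) = -3 + r (b(r) = r - 3 = -3 + r)
Y(o, W) = o - 2*W*o (Y(o, W) = -2*W*o + o = o - 2*W*o)
B(k) = 3*k (B(k) = k*(1 - 2*(-3 + 2)) = k*(1 - 2*(-1)) = k*(1 + 2) = k*3 = 3*k)
O(J) = 17*J (O(J) = (12 + 5)*J = 17*J)
(8**3 - O(B(2)))*7 = (8**3 - 17*3*2)*7 = (512 - 17*6)*7 = (512 - 1*102)*7 = (512 - 102)*7 = 410*7 = 2870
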